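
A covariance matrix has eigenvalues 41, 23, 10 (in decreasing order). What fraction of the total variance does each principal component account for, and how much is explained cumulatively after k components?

Step 1 — total variance = trace(Sigma) = Σ λ_i = 41 + 23 + 10 = 74.

Step 2 — fraction explained by component i = λ_i / Σ λ:
  PC1: 41/74 = 0.5541
  PC2: 23/74 = 0.3108
  PC3: 10/74 = 0.1351

Step 3 — cumulative fraction after k components = (λ_1 + ... + λ_k) / Σ λ:
  k = 1: 41/74 = 0.5541
  k = 2: (41 + 23)/74 = 64/74 = 0.8649
  k = 3: (41 + 23 + 10)/74 = 74/74 = 1

Summary (fraction, with percent):

explained: PC1 0.5541 (55.41%), PC2 0.3108 (31.08%), PC3 0.1351 (13.51%);  cumulative: 0.5541, 0.8649, 1


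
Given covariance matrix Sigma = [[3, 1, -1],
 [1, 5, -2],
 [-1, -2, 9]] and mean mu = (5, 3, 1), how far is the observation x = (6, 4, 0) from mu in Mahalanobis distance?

Step 1 — centre the observation: (x - mu) = (1, 1, -1).

Step 2 — invert Sigma (cofactor / det for 3×3, or solve directly):
  Sigma^{-1} = [[0.3628, -0.0619, 0.0265],
 [-0.0619, 0.2301, 0.0442],
 [0.0265, 0.0442, 0.1239]].

Step 3 — form the quadratic (x - mu)^T · Sigma^{-1} · (x - mu):
  Sigma^{-1} · (x - mu) = (0.2743, 0.1239, -0.0531).
  (x - mu)^T · [Sigma^{-1} · (x - mu)] = (1)·(0.2743) + (1)·(0.1239) + (-1)·(-0.0531) = 0.4513.

Step 4 — take square root: d = √(0.4513) ≈ 0.6718.

d(x, mu) = √(0.4513) ≈ 0.6718


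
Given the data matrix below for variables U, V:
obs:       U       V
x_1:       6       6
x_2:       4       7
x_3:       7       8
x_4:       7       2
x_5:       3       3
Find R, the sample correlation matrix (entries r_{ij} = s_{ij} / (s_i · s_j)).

Step 1 — column means:
  mean(U) = (6 + 4 + 7 + 7 + 3) / 5 = 27/5 = 5.4
  mean(V) = (6 + 7 + 8 + 2 + 3) / 5 = 26/5 = 5.2

Step 2 — sample variances and covariances s[i,j] = (1/(n-1)) · Σ_k (x_{k,i} - mean_i) · (x_{k,j} - mean_j), with n-1 = 4:
  s[U,U] = ((0.6)·(0.6) + (-1.4)·(-1.4) + (1.6)·(1.6) + (1.6)·(1.6) + (-2.4)·(-2.4)) / 4 = 13.2/4 = 3.3
  s[U,V] = ((0.6)·(0.8) + (-1.4)·(1.8) + (1.6)·(2.8) + (1.6)·(-3.2) + (-2.4)·(-2.2)) / 4 = 2.6/4 = 0.65
  s[V,V] = ((0.8)·(0.8) + (1.8)·(1.8) + (2.8)·(2.8) + (-3.2)·(-3.2) + (-2.2)·(-2.2)) / 4 = 26.8/4 = 6.7
  Sample standard deviations s_i = √(s[i,i]):
  s(U) = √(3.3) = 1.8166
  s(V) = √(6.7) = 2.5884

Step 3 — r_{ij} = s_{ij} / (s_i · s_j):
  r[U,U] = 1 (diagonal).
  r[U,V] = 0.65 / (1.8166 · 2.5884) = 0.65 / 4.7021 = 0.1382
  r[V,V] = 1 (diagonal).

R is symmetric with unit diagonal. Assembling:

R = [[1, 0.1382],
 [0.1382, 1]]


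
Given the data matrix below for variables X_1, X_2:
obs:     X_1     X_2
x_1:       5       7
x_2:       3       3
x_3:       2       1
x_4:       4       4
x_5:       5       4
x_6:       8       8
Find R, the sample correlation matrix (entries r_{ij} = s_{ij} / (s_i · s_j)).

Step 1 — column means:
  mean(X_1) = (5 + 3 + 2 + 4 + 5 + 8) / 6 = 27/6 = 4.5
  mean(X_2) = (7 + 3 + 1 + 4 + 4 + 8) / 6 = 27/6 = 4.5

Step 2 — sample variances and covariances s[i,j] = (1/(n-1)) · Σ_k (x_{k,i} - mean_i) · (x_{k,j} - mean_j), with n-1 = 5:
  s[X_1,X_1] = ((0.5)·(0.5) + (-1.5)·(-1.5) + (-2.5)·(-2.5) + (-0.5)·(-0.5) + (0.5)·(0.5) + (3.5)·(3.5)) / 5 = 21.5/5 = 4.3
  s[X_1,X_2] = ((0.5)·(2.5) + (-1.5)·(-1.5) + (-2.5)·(-3.5) + (-0.5)·(-0.5) + (0.5)·(-0.5) + (3.5)·(3.5)) / 5 = 24.5/5 = 4.9
  s[X_2,X_2] = ((2.5)·(2.5) + (-1.5)·(-1.5) + (-3.5)·(-3.5) + (-0.5)·(-0.5) + (-0.5)·(-0.5) + (3.5)·(3.5)) / 5 = 33.5/5 = 6.7
  Sample standard deviations s_i = √(s[i,i]):
  s(X_1) = √(4.3) = 2.0736
  s(X_2) = √(6.7) = 2.5884

Step 3 — r_{ij} = s_{ij} / (s_i · s_j):
  r[X_1,X_1] = 1 (diagonal).
  r[X_1,X_2] = 4.9 / (2.0736 · 2.5884) = 4.9 / 5.3675 = 0.9129
  r[X_2,X_2] = 1 (diagonal).

R is symmetric with unit diagonal. Assembling:

R = [[1, 0.9129],
 [0.9129, 1]]


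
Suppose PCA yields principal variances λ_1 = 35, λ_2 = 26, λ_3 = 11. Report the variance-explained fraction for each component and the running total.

Step 1 — total variance = trace(Sigma) = Σ λ_i = 35 + 26 + 11 = 72.

Step 2 — fraction explained by component i = λ_i / Σ λ:
  PC1: 35/72 = 0.4861
  PC2: 26/72 = 0.3611
  PC3: 11/72 = 0.1528

Step 3 — cumulative fraction after k components = (λ_1 + ... + λ_k) / Σ λ:
  k = 1: 35/72 = 0.4861
  k = 2: (35 + 26)/72 = 61/72 = 0.8472
  k = 3: (35 + 26 + 11)/72 = 72/72 = 1

Summary (fraction, with percent):

explained: PC1 0.4861 (48.61%), PC2 0.3611 (36.11%), PC3 0.1528 (15.28%);  cumulative: 0.4861, 0.8472, 1


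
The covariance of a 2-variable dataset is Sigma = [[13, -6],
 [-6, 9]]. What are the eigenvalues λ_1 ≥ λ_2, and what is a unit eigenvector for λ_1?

Step 1 — characteristic polynomial of 2×2 Sigma:
  det(Sigma - λI) = λ² - trace · λ + det = 0.
  trace = 13 + 9 = 22, det = 13·9 - (-6)² = 81.
Step 2 — discriminant:
  Δ = trace² - 4·det = 484 - 324 = 160.
Step 3 — eigenvalues:
  λ = (trace ± √Δ)/2 = (22 ± 12.6491)/2,
  λ_1 = 17.3246,  λ_2 = 4.6754.

Step 4 — unit eigenvector for λ_1: solve (Sigma - λ_1 I)v = 0. First row:
  (13 - 17.3246)·v_x + (-6)·v_y = 0, i.e. (-4.3246)·v_x + (-6)·v_y = 0,
  so v ∝ (b, λ_1 - a) = (-6, 4.3246); multiply by -1 so the first entry is positive: u = (6, -4.3246).
  ||u|| = √((6)² + (-4.3246)²) = √(54.7018) ≈ 7.3961,
  v_1 = u/||u|| ≈ (0.8112, -0.5847) (||v_1|| = 1).

λ_1 = 17.3246,  λ_2 = 4.6754;  v_1 ≈ (0.8112, -0.5847)


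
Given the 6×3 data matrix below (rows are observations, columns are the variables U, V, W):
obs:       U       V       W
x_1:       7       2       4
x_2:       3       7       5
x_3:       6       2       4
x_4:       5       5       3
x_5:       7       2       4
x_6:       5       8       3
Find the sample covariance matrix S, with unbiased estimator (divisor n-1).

Step 1 — column means:
  mean(U) = (7 + 3 + 6 + 5 + 7 + 5) / 6 = 33/6 = 5.5
  mean(V) = (2 + 7 + 2 + 5 + 2 + 8) / 6 = 26/6 = 4.3333
  mean(W) = (4 + 5 + 4 + 3 + 4 + 3) / 6 = 23/6 = 3.8333

Step 2 — sample covariance S[i,j] = (1/(n-1)) · Σ_k (x_{k,i} - mean_i) · (x_{k,j} - mean_j), with n-1 = 5.
  S[U,U] = ((1.5)·(1.5) + (-2.5)·(-2.5) + (0.5)·(0.5) + (-0.5)·(-0.5) + (1.5)·(1.5) + (-0.5)·(-0.5)) / 5 = 11.5/5 = 2.3
  S[U,V] = ((1.5)·(-2.3333) + (-2.5)·(2.6667) + (0.5)·(-2.3333) + (-0.5)·(0.6667) + (1.5)·(-2.3333) + (-0.5)·(3.6667)) / 5 = -17/5 = -3.4
  S[U,W] = ((1.5)·(0.1667) + (-2.5)·(1.1667) + (0.5)·(0.1667) + (-0.5)·(-0.8333) + (1.5)·(0.1667) + (-0.5)·(-0.8333)) / 5 = -1.5/5 = -0.3
  S[V,V] = ((-2.3333)·(-2.3333) + (2.6667)·(2.6667) + (-2.3333)·(-2.3333) + (0.6667)·(0.6667) + (-2.3333)·(-2.3333) + (3.6667)·(3.6667)) / 5 = 37.3333/5 = 7.4667
  S[V,W] = ((-2.3333)·(0.1667) + (2.6667)·(1.1667) + (-2.3333)·(0.1667) + (0.6667)·(-0.8333) + (-2.3333)·(0.1667) + (3.6667)·(-0.8333)) / 5 = -1.6667/5 = -0.3333
  S[W,W] = ((0.1667)·(0.1667) + (1.1667)·(1.1667) + (0.1667)·(0.1667) + (-0.8333)·(-0.8333) + (0.1667)·(0.1667) + (-0.8333)·(-0.8333)) / 5 = 2.8333/5 = 0.5667

S is symmetric (S[j,i] = S[i,j]). Assembling:

S = [[2.3, -3.4, -0.3],
 [-3.4, 7.4667, -0.3333],
 [-0.3, -0.3333, 0.5667]]


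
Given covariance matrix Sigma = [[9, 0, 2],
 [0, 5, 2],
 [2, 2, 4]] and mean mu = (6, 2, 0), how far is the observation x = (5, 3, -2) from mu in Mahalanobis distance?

Step 1 — centre the observation: (x - mu) = (-1, 1, -2).

Step 2 — invert Sigma (cofactor / det for 3×3, or solve directly):
  Sigma^{-1} = [[0.129, 0.0323, -0.0806],
 [0.0323, 0.2581, -0.1452],
 [-0.0806, -0.1452, 0.3629]].

Step 3 — form the quadratic (x - mu)^T · Sigma^{-1} · (x - mu):
  Sigma^{-1} · (x - mu) = (0.0645, 0.5161, -0.7903).
  (x - mu)^T · [Sigma^{-1} · (x - mu)] = (-1)·(0.0645) + (1)·(0.5161) + (-2)·(-0.7903) = 2.0323.

Step 4 — take square root: d = √(2.0323) ≈ 1.4256.

d(x, mu) = √(2.0323) ≈ 1.4256


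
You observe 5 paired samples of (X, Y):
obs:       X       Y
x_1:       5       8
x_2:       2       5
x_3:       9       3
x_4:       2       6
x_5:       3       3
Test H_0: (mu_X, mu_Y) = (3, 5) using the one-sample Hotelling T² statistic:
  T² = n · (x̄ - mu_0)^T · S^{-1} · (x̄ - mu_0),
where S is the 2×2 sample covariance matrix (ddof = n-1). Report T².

Step 1 — sample mean vector:
  mean(X) = (5 + 2 + 9 + 2 + 3) / 5 = 21/5 = 4.2
  mean(Y) = (8 + 5 + 3 + 6 + 3) / 5 = 25/5 = 5
  x̄ = (4.2, 5),  deviation x̄ - mu_0 = (4.2, 5) - (3, 5) = (1.2, 0).

Step 2 — sample covariance matrix, S[i,j] = (1/(n-1)) · Σ_k (x_{k,i} - mean_i) · (x_{k,j} - mean_j), divisor n-1 = 4:
  S[X,X] = ((0.8)·(0.8) + (-2.2)·(-2.2) + (4.8)·(4.8) + (-2.2)·(-2.2) + (-1.2)·(-1.2)) / 4 = 34.8/4 = 8.7
  S[X,Y] = ((0.8)·(3) + (-2.2)·(0) + (4.8)·(-2) + (-2.2)·(1) + (-1.2)·(-2)) / 4 = -7/4 = -1.75
  S[Y,Y] = ((3)·(3) + (0)·(0) + (-2)·(-2) + (1)·(1) + (-2)·(-2)) / 4 = 18/4 = 4.5
  S = [[8.7, -1.75],
 [-1.75, 4.5]].

Step 3 — invert S. det(S) = 8.7·4.5 - (-1.75)² = 36.0875.
  S^{-1} = (1/det) · [[d, -b], [-b, a]] = [[0.1247, 0.0485],
 [0.0485, 0.2411]].

Step 4 — quadratic form (x̄ - mu_0)^T · S^{-1} · (x̄ - mu_0):
  S^{-1} · (x̄ - mu_0) = (0.1496, 0.0582),
  (x̄ - mu_0)^T · [...] = (1.2)·(0.1496) + (0)·(0.0582) = 0.1796.

Step 5 — scale by n: T² = 5 · 0.1796 = 0.8978.

T² ≈ 0.8978


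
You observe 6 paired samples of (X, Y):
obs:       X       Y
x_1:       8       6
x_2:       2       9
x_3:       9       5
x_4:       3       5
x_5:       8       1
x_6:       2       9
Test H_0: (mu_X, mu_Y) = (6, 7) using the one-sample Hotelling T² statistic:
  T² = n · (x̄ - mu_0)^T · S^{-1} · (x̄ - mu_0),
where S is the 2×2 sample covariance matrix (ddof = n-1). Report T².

Step 1 — sample mean vector:
  mean(X) = (8 + 2 + 9 + 3 + 8 + 2) / 6 = 32/6 = 5.3333
  mean(Y) = (6 + 9 + 5 + 5 + 1 + 9) / 6 = 35/6 = 5.8333
  x̄ = (5.3333, 5.8333),  deviation x̄ - mu_0 = (5.3333, 5.8333) - (6, 7) = (-0.6667, -1.1667).

Step 2 — sample covariance matrix, S[i,j] = (1/(n-1)) · Σ_k (x_{k,i} - mean_i) · (x_{k,j} - mean_j), divisor n-1 = 5:
  S[X,X] = ((2.6667)·(2.6667) + (-3.3333)·(-3.3333) + (3.6667)·(3.6667) + (-2.3333)·(-2.3333) + (2.6667)·(2.6667) + (-3.3333)·(-3.3333)) / 5 = 55.3333/5 = 11.0667
  S[X,Y] = ((2.6667)·(0.1667) + (-3.3333)·(3.1667) + (3.6667)·(-0.8333) + (-2.3333)·(-0.8333) + (2.6667)·(-4.8333) + (-3.3333)·(3.1667)) / 5 = -34.6667/5 = -6.9333
  S[Y,Y] = ((0.1667)·(0.1667) + (3.1667)·(3.1667) + (-0.8333)·(-0.8333) + (-0.8333)·(-0.8333) + (-4.8333)·(-4.8333) + (3.1667)·(3.1667)) / 5 = 44.8333/5 = 8.9667
  S = [[11.0667, -6.9333],
 [-6.9333, 8.9667]].

Step 3 — invert S. det(S) = 11.0667·8.9667 - (-6.9333)² = 51.16.
  S^{-1} = (1/det) · [[d, -b], [-b, a]] = [[0.1753, 0.1355],
 [0.1355, 0.2163]].

Step 4 — quadratic form (x̄ - mu_0)^T · S^{-1} · (x̄ - mu_0):
  S^{-1} · (x̄ - mu_0) = (-0.275, -0.3427),
  (x̄ - mu_0)^T · [...] = (-0.6667)·(-0.275) + (-1.1667)·(-0.3427) = 0.5831.

Step 5 — scale by n: T² = 6 · 0.5831 = 3.4988.

T² ≈ 3.4988


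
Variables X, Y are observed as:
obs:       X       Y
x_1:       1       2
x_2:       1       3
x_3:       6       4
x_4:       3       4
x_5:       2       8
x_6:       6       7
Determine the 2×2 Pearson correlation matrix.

Step 1 — column means:
  mean(X) = (1 + 1 + 6 + 3 + 2 + 6) / 6 = 19/6 = 3.1667
  mean(Y) = (2 + 3 + 4 + 4 + 8 + 7) / 6 = 28/6 = 4.6667

Step 2 — sample variances and covariances s[i,j] = (1/(n-1)) · Σ_k (x_{k,i} - mean_i) · (x_{k,j} - mean_j), with n-1 = 5:
  s[X,X] = ((-2.1667)·(-2.1667) + (-2.1667)·(-2.1667) + (2.8333)·(2.8333) + (-0.1667)·(-0.1667) + (-1.1667)·(-1.1667) + (2.8333)·(2.8333)) / 5 = 26.8333/5 = 5.3667
  s[X,Y] = ((-2.1667)·(-2.6667) + (-2.1667)·(-1.6667) + (2.8333)·(-0.6667) + (-0.1667)·(-0.6667) + (-1.1667)·(3.3333) + (2.8333)·(2.3333)) / 5 = 10.3333/5 = 2.0667
  s[Y,Y] = ((-2.6667)·(-2.6667) + (-1.6667)·(-1.6667) + (-0.6667)·(-0.6667) + (-0.6667)·(-0.6667) + (3.3333)·(3.3333) + (2.3333)·(2.3333)) / 5 = 27.3333/5 = 5.4667
  Sample standard deviations s_i = √(s[i,i]):
  s(X) = √(5.3667) = 2.3166
  s(Y) = √(5.4667) = 2.3381

Step 3 — r_{ij} = s_{ij} / (s_i · s_j):
  r[X,X] = 1 (diagonal).
  r[X,Y] = 2.0667 / (2.3166 · 2.3381) = 2.0667 / 5.4164 = 0.3816
  r[Y,Y] = 1 (diagonal).

R is symmetric with unit diagonal. Assembling:

R = [[1, 0.3816],
 [0.3816, 1]]


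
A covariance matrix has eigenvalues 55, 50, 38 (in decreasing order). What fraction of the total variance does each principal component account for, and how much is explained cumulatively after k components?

Step 1 — total variance = trace(Sigma) = Σ λ_i = 55 + 50 + 38 = 143.

Step 2 — fraction explained by component i = λ_i / Σ λ:
  PC1: 55/143 = 0.3846
  PC2: 50/143 = 0.3497
  PC3: 38/143 = 0.2657

Step 3 — cumulative fraction after k components = (λ_1 + ... + λ_k) / Σ λ:
  k = 1: 55/143 = 0.3846
  k = 2: (55 + 50)/143 = 105/143 = 0.7343
  k = 3: (55 + 50 + 38)/143 = 143/143 = 1

Summary (fraction, with percent):

explained: PC1 0.3846 (38.46%), PC2 0.3497 (34.97%), PC3 0.2657 (26.57%);  cumulative: 0.3846, 0.7343, 1


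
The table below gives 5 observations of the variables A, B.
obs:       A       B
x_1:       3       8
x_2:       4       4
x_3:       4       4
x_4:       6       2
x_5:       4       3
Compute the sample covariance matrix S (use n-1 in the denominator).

Step 1 — column means:
  mean(A) = (3 + 4 + 4 + 6 + 4) / 5 = 21/5 = 4.2
  mean(B) = (8 + 4 + 4 + 2 + 3) / 5 = 21/5 = 4.2

Step 2 — sample covariance S[i,j] = (1/(n-1)) · Σ_k (x_{k,i} - mean_i) · (x_{k,j} - mean_j), with n-1 = 4.
  S[A,A] = ((-1.2)·(-1.2) + (-0.2)·(-0.2) + (-0.2)·(-0.2) + (1.8)·(1.8) + (-0.2)·(-0.2)) / 4 = 4.8/4 = 1.2
  S[A,B] = ((-1.2)·(3.8) + (-0.2)·(-0.2) + (-0.2)·(-0.2) + (1.8)·(-2.2) + (-0.2)·(-1.2)) / 4 = -8.2/4 = -2.05
  S[B,B] = ((3.8)·(3.8) + (-0.2)·(-0.2) + (-0.2)·(-0.2) + (-2.2)·(-2.2) + (-1.2)·(-1.2)) / 4 = 20.8/4 = 5.2

S is symmetric (S[j,i] = S[i,j]). Assembling:

S = [[1.2, -2.05],
 [-2.05, 5.2]]


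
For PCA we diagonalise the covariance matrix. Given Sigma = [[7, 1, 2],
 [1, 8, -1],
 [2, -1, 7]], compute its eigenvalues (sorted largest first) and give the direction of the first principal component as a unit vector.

Step 1 — characteristic polynomial p(λ) = det(λI - Sigma) = λ³ - tr·λ² + c_1·λ - det, where tr = trace, c_1 = sum of the principal 2×2 minors, det = det(Sigma):
  tr = 7 + 8 + 7 = 22,
  c_1 = (7·8 - (1)²) + (7·7 - (2)²) + (8·7 - (-1)²) = 55 + 45 + 55 = 155,
  det = 7·(8·7 - (-1)²) - (1)·((1)·7 - (-1)·(2)) + (2)·((1)·(-1) - 8·(2)) = 7·(55) - (1)·(9) + (2)·(-17) = 342.
  So p(λ) = λ³ - 22λ² + 155λ - 342.
Step 2 — look for an integer root (rational root theorem: any rational root is an integer divisor of 342). Testing λ = 9:
  p(9) = 729 - 1782 + 1395 - 342 = 0  ✓
  Dividing out (λ - 9): p(λ) = (λ - 9)(λ² - 13λ + 38).
Step 3 — remaining eigenvalues from the quadratic λ² - 13λ + 38 = 0:
  Δ = 13² - 4·38 = 169 - 152 = 17,  λ = (13 ± √17)/2 = (13 ± 4.1231)/2 ≈ 8.5616 or 4.4384.
  Sorted: λ_1 = 9,  λ_2 = 8.5616,  λ_3 = 4.4384  (check: sum = 22 = tr ✓).

Step 4 — unit eigenvector for λ_1 = 9: v spans the null space of (Sigma - λ_1 I), whose rows are
  r_1 = (-2, 1, 2),  r_2 = (1, -1, -1),  r_3 = (2, -1, -2).
  v is orthogonal to every row, so take v ∝ r_1 × r_2 = ((1)·(-1) - (2)·(-1), (2)·(1) - (-2)·(-1), (-2)·(-1) - (1)·(1)) = (1, 0, 1).
  Let u = (1, 0, 1).
  ||u|| = √((1)² + (0)² + (1)²) = √(2) ≈ 1.4142,  v_1 = u/||u|| ≈ (0.7071, 0, 0.7071) (||v_1|| = 1).

λ_1 = 9,  λ_2 = 8.5616,  λ_3 = 4.4384;  v_1 ≈ (0.7071, 0, 0.7071)


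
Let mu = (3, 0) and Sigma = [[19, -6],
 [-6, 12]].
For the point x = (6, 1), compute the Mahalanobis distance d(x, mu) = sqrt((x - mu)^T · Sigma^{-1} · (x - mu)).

Step 1 — centre the observation: (x - mu) = (3, 1).

Step 2 — invert Sigma. det(Sigma) = 19·12 - (-6)² = 192.
  Sigma^{-1} = (1/det) · [[d, -b], [-b, a]] = [[0.0625, 0.0312],
 [0.0312, 0.099]].

Step 3 — form the quadratic (x - mu)^T · Sigma^{-1} · (x - mu):
  Sigma^{-1} · (x - mu) = (0.2188, 0.1927).
  (x - mu)^T · [Sigma^{-1} · (x - mu)] = (3)·(0.2188) + (1)·(0.1927) = 0.849.

Step 4 — take square root: d = √(0.849) ≈ 0.9214.

d(x, mu) = √(0.849) ≈ 0.9214


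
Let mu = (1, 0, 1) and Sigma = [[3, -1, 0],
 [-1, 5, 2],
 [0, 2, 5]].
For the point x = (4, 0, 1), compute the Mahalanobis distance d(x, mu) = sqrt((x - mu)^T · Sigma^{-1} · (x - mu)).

Step 1 — centre the observation: (x - mu) = (3, 0, 0).

Step 2 — invert Sigma (cofactor / det for 3×3, or solve directly):
  Sigma^{-1} = [[0.3621, 0.0862, -0.0345],
 [0.0862, 0.2586, -0.1034],
 [-0.0345, -0.1034, 0.2414]].

Step 3 — form the quadratic (x - mu)^T · Sigma^{-1} · (x - mu):
  Sigma^{-1} · (x - mu) = (1.0862, 0.2586, -0.1034).
  (x - mu)^T · [Sigma^{-1} · (x - mu)] = (3)·(1.0862) + (0)·(0.2586) + (0)·(-0.1034) = 3.2586.

Step 4 — take square root: d = √(3.2586) ≈ 1.8052.

d(x, mu) = √(3.2586) ≈ 1.8052


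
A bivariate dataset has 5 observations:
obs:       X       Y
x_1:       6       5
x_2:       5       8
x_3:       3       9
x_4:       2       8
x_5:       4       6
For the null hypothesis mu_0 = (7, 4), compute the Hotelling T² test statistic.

Step 1 — sample mean vector:
  mean(X) = (6 + 5 + 3 + 2 + 4) / 5 = 20/5 = 4
  mean(Y) = (5 + 8 + 9 + 8 + 6) / 5 = 36/5 = 7.2
  x̄ = (4, 7.2),  deviation x̄ - mu_0 = (4, 7.2) - (7, 4) = (-3, 3.2).

Step 2 — sample covariance matrix, S[i,j] = (1/(n-1)) · Σ_k (x_{k,i} - mean_i) · (x_{k,j} - mean_j), divisor n-1 = 4:
  S[X,X] = ((2)·(2) + (1)·(1) + (-1)·(-1) + (-2)·(-2) + (0)·(0)) / 4 = 10/4 = 2.5
  S[X,Y] = ((2)·(-2.2) + (1)·(0.8) + (-1)·(1.8) + (-2)·(0.8) + (0)·(-1.2)) / 4 = -7/4 = -1.75
  S[Y,Y] = ((-2.2)·(-2.2) + (0.8)·(0.8) + (1.8)·(1.8) + (0.8)·(0.8) + (-1.2)·(-1.2)) / 4 = 10.8/4 = 2.7
  S = [[2.5, -1.75],
 [-1.75, 2.7]].

Step 3 — invert S. det(S) = 2.5·2.7 - (-1.75)² = 3.6875.
  S^{-1} = (1/det) · [[d, -b], [-b, a]] = [[0.7322, 0.4746],
 [0.4746, 0.678]].

Step 4 — quadratic form (x̄ - mu_0)^T · S^{-1} · (x̄ - mu_0):
  S^{-1} · (x̄ - mu_0) = (-0.678, 0.7458),
  (x̄ - mu_0)^T · [...] = (-3)·(-0.678) + (3.2)·(0.7458) = 4.4203.

Step 5 — scale by n: T² = 5 · 4.4203 = 22.1017.

T² ≈ 22.1017


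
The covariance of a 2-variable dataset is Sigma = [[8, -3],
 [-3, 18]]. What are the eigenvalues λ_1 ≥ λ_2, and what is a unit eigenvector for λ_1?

Step 1 — characteristic polynomial of 2×2 Sigma:
  det(Sigma - λI) = λ² - trace · λ + det = 0.
  trace = 8 + 18 = 26, det = 8·18 - (-3)² = 135.
Step 2 — discriminant:
  Δ = trace² - 4·det = 676 - 540 = 136.
Step 3 — eigenvalues:
  λ = (trace ± √Δ)/2 = (26 ± 11.6619)/2,
  λ_1 = 18.831,  λ_2 = 7.169.

Step 4 — unit eigenvector for λ_1: solve (Sigma - λ_1 I)v = 0. First row:
  (8 - 18.831)·v_x + (-3)·v_y = 0, i.e. (-10.831)·v_x + (-3)·v_y = 0,
  so v ∝ (b, λ_1 - a) = (-3, 10.831); multiply by -1 so the first entry is positive: u = (3, -10.831).
  ||u|| = √((3)² + (-10.831)²) = √(126.3095) ≈ 11.2388,
  v_1 = u/||u|| ≈ (0.2669, -0.9637) (||v_1|| = 1).

λ_1 = 18.831,  λ_2 = 7.169;  v_1 ≈ (0.2669, -0.9637)


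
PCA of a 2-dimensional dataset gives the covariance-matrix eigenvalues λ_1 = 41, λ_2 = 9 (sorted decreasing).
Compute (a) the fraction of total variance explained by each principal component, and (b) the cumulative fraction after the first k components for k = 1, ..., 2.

Step 1 — total variance = trace(Sigma) = Σ λ_i = 41 + 9 = 50.

Step 2 — fraction explained by component i = λ_i / Σ λ:
  PC1: 41/50 = 0.82
  PC2: 9/50 = 0.18

Step 3 — cumulative fraction after k components = (λ_1 + ... + λ_k) / Σ λ:
  k = 1: 41/50 = 0.82
  k = 2: (41 + 9)/50 = 50/50 = 1

Summary (fraction, with percent):

explained: PC1 0.82 (82%), PC2 0.18 (18%);  cumulative: 0.82, 1


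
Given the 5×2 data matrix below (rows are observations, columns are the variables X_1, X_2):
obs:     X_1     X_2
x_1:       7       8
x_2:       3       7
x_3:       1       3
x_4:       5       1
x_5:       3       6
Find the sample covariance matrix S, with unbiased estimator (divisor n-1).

Step 1 — column means:
  mean(X_1) = (7 + 3 + 1 + 5 + 3) / 5 = 19/5 = 3.8
  mean(X_2) = (8 + 7 + 3 + 1 + 6) / 5 = 25/5 = 5

Step 2 — sample covariance S[i,j] = (1/(n-1)) · Σ_k (x_{k,i} - mean_i) · (x_{k,j} - mean_j), with n-1 = 4.
  S[X_1,X_1] = ((3.2)·(3.2) + (-0.8)·(-0.8) + (-2.8)·(-2.8) + (1.2)·(1.2) + (-0.8)·(-0.8)) / 4 = 20.8/4 = 5.2
  S[X_1,X_2] = ((3.2)·(3) + (-0.8)·(2) + (-2.8)·(-2) + (1.2)·(-4) + (-0.8)·(1)) / 4 = 8/4 = 2
  S[X_2,X_2] = ((3)·(3) + (2)·(2) + (-2)·(-2) + (-4)·(-4) + (1)·(1)) / 4 = 34/4 = 8.5

S is symmetric (S[j,i] = S[i,j]). Assembling:

S = [[5.2, 2],
 [2, 8.5]]


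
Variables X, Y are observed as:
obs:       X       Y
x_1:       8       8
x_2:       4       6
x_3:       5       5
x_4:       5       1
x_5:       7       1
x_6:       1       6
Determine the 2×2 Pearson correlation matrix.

Step 1 — column means:
  mean(X) = (8 + 4 + 5 + 5 + 7 + 1) / 6 = 30/6 = 5
  mean(Y) = (8 + 6 + 5 + 1 + 1 + 6) / 6 = 27/6 = 4.5

Step 2 — sample variances and covariances s[i,j] = (1/(n-1)) · Σ_k (x_{k,i} - mean_i) · (x_{k,j} - mean_j), with n-1 = 5:
  s[X,X] = ((3)·(3) + (-1)·(-1) + (0)·(0) + (0)·(0) + (2)·(2) + (-4)·(-4)) / 5 = 30/5 = 6
  s[X,Y] = ((3)·(3.5) + (-1)·(1.5) + (0)·(0.5) + (0)·(-3.5) + (2)·(-3.5) + (-4)·(1.5)) / 5 = -4/5 = -0.8
  s[Y,Y] = ((3.5)·(3.5) + (1.5)·(1.5) + (0.5)·(0.5) + (-3.5)·(-3.5) + (-3.5)·(-3.5) + (1.5)·(1.5)) / 5 = 41.5/5 = 8.3
  Sample standard deviations s_i = √(s[i,i]):
  s(X) = √(6) = 2.4495
  s(Y) = √(8.3) = 2.881

Step 3 — r_{ij} = s_{ij} / (s_i · s_j):
  r[X,X] = 1 (diagonal).
  r[X,Y] = -0.8 / (2.4495 · 2.881) = -0.8 / 7.0569 = -0.1134
  r[Y,Y] = 1 (diagonal).

R is symmetric with unit diagonal. Assembling:

R = [[1, -0.1134],
 [-0.1134, 1]]


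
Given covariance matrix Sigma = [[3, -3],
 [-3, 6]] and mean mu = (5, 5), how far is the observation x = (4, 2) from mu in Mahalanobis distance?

Step 1 — centre the observation: (x - mu) = (-1, -3).

Step 2 — invert Sigma. det(Sigma) = 3·6 - (-3)² = 9.
  Sigma^{-1} = (1/det) · [[d, -b], [-b, a]] = [[0.6667, 0.3333],
 [0.3333, 0.3333]].

Step 3 — form the quadratic (x - mu)^T · Sigma^{-1} · (x - mu):
  Sigma^{-1} · (x - mu) = (-1.6667, -1.3333).
  (x - mu)^T · [Sigma^{-1} · (x - mu)] = (-1)·(-1.6667) + (-3)·(-1.3333) = 5.6667.

Step 4 — take square root: d = √(5.6667) ≈ 2.3805.

d(x, mu) = √(5.6667) ≈ 2.3805


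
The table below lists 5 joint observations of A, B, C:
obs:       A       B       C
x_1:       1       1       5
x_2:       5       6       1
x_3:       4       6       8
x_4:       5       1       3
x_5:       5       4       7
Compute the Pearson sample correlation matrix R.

Step 1 — column means:
  mean(A) = (1 + 5 + 4 + 5 + 5) / 5 = 20/5 = 4
  mean(B) = (1 + 6 + 6 + 1 + 4) / 5 = 18/5 = 3.6
  mean(C) = (5 + 1 + 8 + 3 + 7) / 5 = 24/5 = 4.8

Step 2 — sample variances and covariances s[i,j] = (1/(n-1)) · Σ_k (x_{k,i} - mean_i) · (x_{k,j} - mean_j), with n-1 = 4:
  s[A,A] = ((-3)·(-3) + (1)·(1) + (0)·(0) + (1)·(1) + (1)·(1)) / 4 = 12/4 = 3
  s[A,B] = ((-3)·(-2.6) + (1)·(2.4) + (0)·(2.4) + (1)·(-2.6) + (1)·(0.4)) / 4 = 8/4 = 2
  s[A,C] = ((-3)·(0.2) + (1)·(-3.8) + (0)·(3.2) + (1)·(-1.8) + (1)·(2.2)) / 4 = -4/4 = -1
  s[B,B] = ((-2.6)·(-2.6) + (2.4)·(2.4) + (2.4)·(2.4) + (-2.6)·(-2.6) + (0.4)·(0.4)) / 4 = 25.2/4 = 6.3
  s[B,C] = ((-2.6)·(0.2) + (2.4)·(-3.8) + (2.4)·(3.2) + (-2.6)·(-1.8) + (0.4)·(2.2)) / 4 = 3.6/4 = 0.9
  s[C,C] = ((0.2)·(0.2) + (-3.8)·(-3.8) + (3.2)·(3.2) + (-1.8)·(-1.8) + (2.2)·(2.2)) / 4 = 32.8/4 = 8.2
  Sample standard deviations s_i = √(s[i,i]):
  s(A) = √(3) = 1.7321
  s(B) = √(6.3) = 2.51
  s(C) = √(8.2) = 2.8636

Step 3 — r_{ij} = s_{ij} / (s_i · s_j):
  r[A,A] = 1 (diagonal).
  r[A,B] = 2 / (1.7321 · 2.51) = 2 / 4.3474 = 0.46
  r[A,C] = -1 / (1.7321 · 2.8636) = -1 / 4.9598 = -0.2016
  r[B,B] = 1 (diagonal).
  r[B,C] = 0.9 / (2.51 · 2.8636) = 0.9 / 7.1875 = 0.1252
  r[C,C] = 1 (diagonal).

R is symmetric with unit diagonal. Assembling:

R = [[1, 0.46, -0.2016],
 [0.46, 1, 0.1252],
 [-0.2016, 0.1252, 1]]


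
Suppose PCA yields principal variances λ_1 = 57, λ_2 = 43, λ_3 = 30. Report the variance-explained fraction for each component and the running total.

Step 1 — total variance = trace(Sigma) = Σ λ_i = 57 + 43 + 30 = 130.

Step 2 — fraction explained by component i = λ_i / Σ λ:
  PC1: 57/130 = 0.4385
  PC2: 43/130 = 0.3308
  PC3: 30/130 = 0.2308

Step 3 — cumulative fraction after k components = (λ_1 + ... + λ_k) / Σ λ:
  k = 1: 57/130 = 0.4385
  k = 2: (57 + 43)/130 = 100/130 = 0.7692
  k = 3: (57 + 43 + 30)/130 = 130/130 = 1

Summary (fraction, with percent):

explained: PC1 0.4385 (43.85%), PC2 0.3308 (33.08%), PC3 0.2308 (23.08%);  cumulative: 0.4385, 0.7692, 1


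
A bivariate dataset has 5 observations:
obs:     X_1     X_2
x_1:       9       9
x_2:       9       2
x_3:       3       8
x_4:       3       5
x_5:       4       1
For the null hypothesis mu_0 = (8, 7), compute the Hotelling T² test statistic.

Step 1 — sample mean vector:
  mean(X_1) = (9 + 9 + 3 + 3 + 4) / 5 = 28/5 = 5.6
  mean(X_2) = (9 + 2 + 8 + 5 + 1) / 5 = 25/5 = 5
  x̄ = (5.6, 5),  deviation x̄ - mu_0 = (5.6, 5) - (8, 7) = (-2.4, -2).

Step 2 — sample covariance matrix, S[i,j] = (1/(n-1)) · Σ_k (x_{k,i} - mean_i) · (x_{k,j} - mean_j), divisor n-1 = 4:
  S[X_1,X_1] = ((3.4)·(3.4) + (3.4)·(3.4) + (-2.6)·(-2.6) + (-2.6)·(-2.6) + (-1.6)·(-1.6)) / 4 = 39.2/4 = 9.8
  S[X_1,X_2] = ((3.4)·(4) + (3.4)·(-3) + (-2.6)·(3) + (-2.6)·(0) + (-1.6)·(-4)) / 4 = 2/4 = 0.5
  S[X_2,X_2] = ((4)·(4) + (-3)·(-3) + (3)·(3) + (0)·(0) + (-4)·(-4)) / 4 = 50/4 = 12.5
  S = [[9.8, 0.5],
 [0.5, 12.5]].

Step 3 — invert S. det(S) = 9.8·12.5 - (0.5)² = 122.25.
  S^{-1} = (1/det) · [[d, -b], [-b, a]] = [[0.1022, -0.0041],
 [-0.0041, 0.0802]].

Step 4 — quadratic form (x̄ - mu_0)^T · S^{-1} · (x̄ - mu_0):
  S^{-1} · (x̄ - mu_0) = (-0.2372, -0.1505),
  (x̄ - mu_0)^T · [...] = (-2.4)·(-0.2372) + (-2)·(-0.1505) = 0.8703.

Step 5 — scale by n: T² = 5 · 0.8703 = 4.3517.

T² ≈ 4.3517


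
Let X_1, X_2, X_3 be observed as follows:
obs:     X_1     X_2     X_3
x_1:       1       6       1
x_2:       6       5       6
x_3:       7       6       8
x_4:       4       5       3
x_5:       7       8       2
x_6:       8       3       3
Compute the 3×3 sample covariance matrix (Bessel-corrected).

Step 1 — column means:
  mean(X_1) = (1 + 6 + 7 + 4 + 7 + 8) / 6 = 33/6 = 5.5
  mean(X_2) = (6 + 5 + 6 + 5 + 8 + 3) / 6 = 33/6 = 5.5
  mean(X_3) = (1 + 6 + 8 + 3 + 2 + 3) / 6 = 23/6 = 3.8333

Step 2 — sample covariance S[i,j] = (1/(n-1)) · Σ_k (x_{k,i} - mean_i) · (x_{k,j} - mean_j), with n-1 = 5.
  S[X_1,X_1] = ((-4.5)·(-4.5) + (0.5)·(0.5) + (1.5)·(1.5) + (-1.5)·(-1.5) + (1.5)·(1.5) + (2.5)·(2.5)) / 5 = 33.5/5 = 6.7
  S[X_1,X_2] = ((-4.5)·(0.5) + (0.5)·(-0.5) + (1.5)·(0.5) + (-1.5)·(-0.5) + (1.5)·(2.5) + (2.5)·(-2.5)) / 5 = -3.5/5 = -0.7
  S[X_1,X_3] = ((-4.5)·(-2.8333) + (0.5)·(2.1667) + (1.5)·(4.1667) + (-1.5)·(-0.8333) + (1.5)·(-1.8333) + (2.5)·(-0.8333)) / 5 = 16.5/5 = 3.3
  S[X_2,X_2] = ((0.5)·(0.5) + (-0.5)·(-0.5) + (0.5)·(0.5) + (-0.5)·(-0.5) + (2.5)·(2.5) + (-2.5)·(-2.5)) / 5 = 13.5/5 = 2.7
  S[X_2,X_3] = ((0.5)·(-2.8333) + (-0.5)·(2.1667) + (0.5)·(4.1667) + (-0.5)·(-0.8333) + (2.5)·(-1.8333) + (-2.5)·(-0.8333)) / 5 = -2.5/5 = -0.5
  S[X_3,X_3] = ((-2.8333)·(-2.8333) + (2.1667)·(2.1667) + (4.1667)·(4.1667) + (-0.8333)·(-0.8333) + (-1.8333)·(-1.8333) + (-0.8333)·(-0.8333)) / 5 = 34.8333/5 = 6.9667

S is symmetric (S[j,i] = S[i,j]). Assembling:

S = [[6.7, -0.7, 3.3],
 [-0.7, 2.7, -0.5],
 [3.3, -0.5, 6.9667]]


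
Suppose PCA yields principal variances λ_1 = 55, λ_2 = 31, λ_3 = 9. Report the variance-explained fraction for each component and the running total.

Step 1 — total variance = trace(Sigma) = Σ λ_i = 55 + 31 + 9 = 95.

Step 2 — fraction explained by component i = λ_i / Σ λ:
  PC1: 55/95 = 0.5789
  PC2: 31/95 = 0.3263
  PC3: 9/95 = 0.0947

Step 3 — cumulative fraction after k components = (λ_1 + ... + λ_k) / Σ λ:
  k = 1: 55/95 = 0.5789
  k = 2: (55 + 31)/95 = 86/95 = 0.9053
  k = 3: (55 + 31 + 9)/95 = 95/95 = 1

Summary (fraction, with percent):

explained: PC1 0.5789 (57.89%), PC2 0.3263 (32.63%), PC3 0.0947 (9.47%);  cumulative: 0.5789, 0.9053, 1


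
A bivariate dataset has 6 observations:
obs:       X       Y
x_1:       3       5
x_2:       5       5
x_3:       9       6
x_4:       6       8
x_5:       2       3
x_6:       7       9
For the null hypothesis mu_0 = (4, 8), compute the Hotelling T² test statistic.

Step 1 — sample mean vector:
  mean(X) = (3 + 5 + 9 + 6 + 2 + 7) / 6 = 32/6 = 5.3333
  mean(Y) = (5 + 5 + 6 + 8 + 3 + 9) / 6 = 36/6 = 6
  x̄ = (5.3333, 6),  deviation x̄ - mu_0 = (5.3333, 6) - (4, 8) = (1.3333, -2).

Step 2 — sample covariance matrix, S[i,j] = (1/(n-1)) · Σ_k (x_{k,i} - mean_i) · (x_{k,j} - mean_j), divisor n-1 = 5:
  S[X,X] = ((-2.3333)·(-2.3333) + (-0.3333)·(-0.3333) + (3.6667)·(3.6667) + (0.6667)·(0.6667) + (-3.3333)·(-3.3333) + (1.6667)·(1.6667)) / 5 = 33.3333/5 = 6.6667
  S[X,Y] = ((-2.3333)·(-1) + (-0.3333)·(-1) + (3.6667)·(0) + (0.6667)·(2) + (-3.3333)·(-3) + (1.6667)·(3)) / 5 = 19/5 = 3.8
  S[Y,Y] = ((-1)·(-1) + (-1)·(-1) + (0)·(0) + (2)·(2) + (-3)·(-3) + (3)·(3)) / 5 = 24/5 = 4.8
  S = [[6.6667, 3.8],
 [3.8, 4.8]].

Step 3 — invert S. det(S) = 6.6667·4.8 - (3.8)² = 17.56.
  S^{-1} = (1/det) · [[d, -b], [-b, a]] = [[0.2733, -0.2164],
 [-0.2164, 0.3797]].

Step 4 — quadratic form (x̄ - mu_0)^T · S^{-1} · (x̄ - mu_0):
  S^{-1} · (x̄ - mu_0) = (0.7973, -1.0478),
  (x̄ - mu_0)^T · [...] = (1.3333)·(0.7973) + (-2)·(-1.0478) = 3.1587.

Step 5 — scale by n: T² = 6 · 3.1587 = 18.9522.

T² ≈ 18.9522


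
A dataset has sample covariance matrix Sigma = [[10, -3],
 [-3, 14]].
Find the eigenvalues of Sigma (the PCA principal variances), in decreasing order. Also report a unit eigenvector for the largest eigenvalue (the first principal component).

Step 1 — characteristic polynomial of 2×2 Sigma:
  det(Sigma - λI) = λ² - trace · λ + det = 0.
  trace = 10 + 14 = 24, det = 10·14 - (-3)² = 131.
Step 2 — discriminant:
  Δ = trace² - 4·det = 576 - 524 = 52.
Step 3 — eigenvalues:
  λ = (trace ± √Δ)/2 = (24 ± 7.2111)/2,
  λ_1 = 15.6056,  λ_2 = 8.3944.

Step 4 — unit eigenvector for λ_1: solve (Sigma - λ_1 I)v = 0. First row:
  (10 - 15.6056)·v_x + (-3)·v_y = 0, i.e. (-5.6056)·v_x + (-3)·v_y = 0,
  so v ∝ (b, λ_1 - a) = (-3, 5.6056); multiply by -1 so the first entry is positive: u = (3, -5.6056).
  ||u|| = √((3)² + (-5.6056)²) = √(40.4222) ≈ 6.3578,
  v_1 = u/||u|| ≈ (0.4719, -0.8817) (||v_1|| = 1).

λ_1 = 15.6056,  λ_2 = 8.3944;  v_1 ≈ (0.4719, -0.8817)


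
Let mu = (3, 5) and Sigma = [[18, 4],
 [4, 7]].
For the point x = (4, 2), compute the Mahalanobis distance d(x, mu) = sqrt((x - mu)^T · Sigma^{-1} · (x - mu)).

Step 1 — centre the observation: (x - mu) = (1, -3).

Step 2 — invert Sigma. det(Sigma) = 18·7 - (4)² = 110.
  Sigma^{-1} = (1/det) · [[d, -b], [-b, a]] = [[0.0636, -0.0364],
 [-0.0364, 0.1636]].

Step 3 — form the quadratic (x - mu)^T · Sigma^{-1} · (x - mu):
  Sigma^{-1} · (x - mu) = (0.1727, -0.5273).
  (x - mu)^T · [Sigma^{-1} · (x - mu)] = (1)·(0.1727) + (-3)·(-0.5273) = 1.7545.

Step 4 — take square root: d = √(1.7545) ≈ 1.3246.

d(x, mu) = √(1.7545) ≈ 1.3246


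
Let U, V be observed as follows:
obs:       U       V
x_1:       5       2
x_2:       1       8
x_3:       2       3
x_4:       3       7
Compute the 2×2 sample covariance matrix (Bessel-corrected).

Step 1 — column means:
  mean(U) = (5 + 1 + 2 + 3) / 4 = 11/4 = 2.75
  mean(V) = (2 + 8 + 3 + 7) / 4 = 20/4 = 5

Step 2 — sample covariance S[i,j] = (1/(n-1)) · Σ_k (x_{k,i} - mean_i) · (x_{k,j} - mean_j), with n-1 = 3.
  S[U,U] = ((2.25)·(2.25) + (-1.75)·(-1.75) + (-0.75)·(-0.75) + (0.25)·(0.25)) / 3 = 8.75/3 = 2.9167
  S[U,V] = ((2.25)·(-3) + (-1.75)·(3) + (-0.75)·(-2) + (0.25)·(2)) / 3 = -10/3 = -3.3333
  S[V,V] = ((-3)·(-3) + (3)·(3) + (-2)·(-2) + (2)·(2)) / 3 = 26/3 = 8.6667

S is symmetric (S[j,i] = S[i,j]). Assembling:

S = [[2.9167, -3.3333],
 [-3.3333, 8.6667]]


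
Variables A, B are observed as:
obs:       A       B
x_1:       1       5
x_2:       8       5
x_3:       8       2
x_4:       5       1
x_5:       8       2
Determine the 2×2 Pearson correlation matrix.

Step 1 — column means:
  mean(A) = (1 + 8 + 8 + 5 + 8) / 5 = 30/5 = 6
  mean(B) = (5 + 5 + 2 + 1 + 2) / 5 = 15/5 = 3

Step 2 — sample variances and covariances s[i,j] = (1/(n-1)) · Σ_k (x_{k,i} - mean_i) · (x_{k,j} - mean_j), with n-1 = 4:
  s[A,A] = ((-5)·(-5) + (2)·(2) + (2)·(2) + (-1)·(-1) + (2)·(2)) / 4 = 38/4 = 9.5
  s[A,B] = ((-5)·(2) + (2)·(2) + (2)·(-1) + (-1)·(-2) + (2)·(-1)) / 4 = -8/4 = -2
  s[B,B] = ((2)·(2) + (2)·(2) + (-1)·(-1) + (-2)·(-2) + (-1)·(-1)) / 4 = 14/4 = 3.5
  Sample standard deviations s_i = √(s[i,i]):
  s(A) = √(9.5) = 3.0822
  s(B) = √(3.5) = 1.8708

Step 3 — r_{ij} = s_{ij} / (s_i · s_j):
  r[A,A] = 1 (diagonal).
  r[A,B] = -2 / (3.0822 · 1.8708) = -2 / 5.7663 = -0.3468
  r[B,B] = 1 (diagonal).

R is symmetric with unit diagonal. Assembling:

R = [[1, -0.3468],
 [-0.3468, 1]]


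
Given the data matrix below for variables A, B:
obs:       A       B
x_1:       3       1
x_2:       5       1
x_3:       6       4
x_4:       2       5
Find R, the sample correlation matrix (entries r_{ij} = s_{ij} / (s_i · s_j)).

Step 1 — column means:
  mean(A) = (3 + 5 + 6 + 2) / 4 = 16/4 = 4
  mean(B) = (1 + 1 + 4 + 5) / 4 = 11/4 = 2.75

Step 2 — sample variances and covariances s[i,j] = (1/(n-1)) · Σ_k (x_{k,i} - mean_i) · (x_{k,j} - mean_j), with n-1 = 3:
  s[A,A] = ((-1)·(-1) + (1)·(1) + (2)·(2) + (-2)·(-2)) / 3 = 10/3 = 3.3333
  s[A,B] = ((-1)·(-1.75) + (1)·(-1.75) + (2)·(1.25) + (-2)·(2.25)) / 3 = -2/3 = -0.6667
  s[B,B] = ((-1.75)·(-1.75) + (-1.75)·(-1.75) + (1.25)·(1.25) + (2.25)·(2.25)) / 3 = 12.75/3 = 4.25
  Sample standard deviations s_i = √(s[i,i]):
  s(A) = √(3.3333) = 1.8257
  s(B) = √(4.25) = 2.0616

Step 3 — r_{ij} = s_{ij} / (s_i · s_j):
  r[A,A] = 1 (diagonal).
  r[A,B] = -0.6667 / (1.8257 · 2.0616) = -0.6667 / 3.7639 = -0.1771
  r[B,B] = 1 (diagonal).

R is symmetric with unit diagonal. Assembling:

R = [[1, -0.1771],
 [-0.1771, 1]]


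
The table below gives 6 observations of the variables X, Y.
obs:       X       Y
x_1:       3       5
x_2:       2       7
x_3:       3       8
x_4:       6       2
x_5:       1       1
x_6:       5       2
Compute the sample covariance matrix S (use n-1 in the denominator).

Step 1 — column means:
  mean(X) = (3 + 2 + 3 + 6 + 1 + 5) / 6 = 20/6 = 3.3333
  mean(Y) = (5 + 7 + 8 + 2 + 1 + 2) / 6 = 25/6 = 4.1667

Step 2 — sample covariance S[i,j] = (1/(n-1)) · Σ_k (x_{k,i} - mean_i) · (x_{k,j} - mean_j), with n-1 = 5.
  S[X,X] = ((-0.3333)·(-0.3333) + (-1.3333)·(-1.3333) + (-0.3333)·(-0.3333) + (2.6667)·(2.6667) + (-2.3333)·(-2.3333) + (1.6667)·(1.6667)) / 5 = 17.3333/5 = 3.4667
  S[X,Y] = ((-0.3333)·(0.8333) + (-1.3333)·(2.8333) + (-0.3333)·(3.8333) + (2.6667)·(-2.1667) + (-2.3333)·(-3.1667) + (1.6667)·(-2.1667)) / 5 = -7.3333/5 = -1.4667
  S[Y,Y] = ((0.8333)·(0.8333) + (2.8333)·(2.8333) + (3.8333)·(3.8333) + (-2.1667)·(-2.1667) + (-3.1667)·(-3.1667) + (-2.1667)·(-2.1667)) / 5 = 42.8333/5 = 8.5667

S is symmetric (S[j,i] = S[i,j]). Assembling:

S = [[3.4667, -1.4667],
 [-1.4667, 8.5667]]


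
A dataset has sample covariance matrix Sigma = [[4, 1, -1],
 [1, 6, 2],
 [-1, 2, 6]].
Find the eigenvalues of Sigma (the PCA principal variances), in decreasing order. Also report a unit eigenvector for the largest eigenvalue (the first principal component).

Step 1 — characteristic polynomial p(λ) = det(λI - Sigma) = λ³ - tr·λ² + c_1·λ - det, where tr = trace, c_1 = sum of the principal 2×2 minors, det = det(Sigma):
  tr = 4 + 6 + 6 = 16,
  c_1 = (4·6 - (1)²) + (4·6 - (-1)²) + (6·6 - (2)²) = 23 + 23 + 32 = 78,
  det = 4·(6·6 - (2)²) - (1)·((1)·6 - (2)·(-1)) + (-1)·((1)·(2) - 6·(-1)) = 4·(32) - (1)·(8) + (-1)·(8) = 112.
  So p(λ) = λ³ - 16λ² + 78λ - 112.
Step 2 — look for an integer root (rational root theorem: any rational root is an integer divisor of 112). Testing λ = 8:
  p(8) = 512 - 1024 + 624 - 112 = 0  ✓
  Dividing out (λ - 8): p(λ) = (λ - 8)(λ² - 8λ + 14).
Step 3 — remaining eigenvalues from the quadratic λ² - 8λ + 14 = 0:
  Δ = 8² - 4·14 = 64 - 56 = 8,  λ = (8 ± √8)/2 = (8 ± 2.8284)/2 ≈ 5.4142 or 2.5858.
  Sorted: λ_1 = 8,  λ_2 = 5.4142,  λ_3 = 2.5858  (check: sum = 16 = tr ✓).

Step 4 — unit eigenvector for λ_1 = 8: v spans the null space of (Sigma - λ_1 I), whose rows are
  r_1 = (-4, 1, -1),  r_2 = (1, -2, 2),  r_3 = (-1, 2, -2).
  v is orthogonal to every row, so take v ∝ r_1 × r_2 = ((1)·(2) - (-1)·(-2), (-1)·(1) - (-4)·(2), (-4)·(-2) - (1)·(1)) = (0, 7, 7).
  Rescale (divide by 7): u = (0, 1, 1).
  ||u|| = √((0)² + (1)² + (1)²) = √(2) ≈ 1.4142,  v_1 = u/||u|| ≈ (0, 0.7071, 0.7071) (||v_1|| = 1).

λ_1 = 8,  λ_2 = 5.4142,  λ_3 = 2.5858;  v_1 ≈ (0, 0.7071, 0.7071)


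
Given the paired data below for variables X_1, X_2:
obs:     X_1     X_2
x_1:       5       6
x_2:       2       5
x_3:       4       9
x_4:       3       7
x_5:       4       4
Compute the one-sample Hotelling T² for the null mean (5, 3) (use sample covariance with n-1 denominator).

Step 1 — sample mean vector:
  mean(X_1) = (5 + 2 + 4 + 3 + 4) / 5 = 18/5 = 3.6
  mean(X_2) = (6 + 5 + 9 + 7 + 4) / 5 = 31/5 = 6.2
  x̄ = (3.6, 6.2),  deviation x̄ - mu_0 = (3.6, 6.2) - (5, 3) = (-1.4, 3.2).

Step 2 — sample covariance matrix, S[i,j] = (1/(n-1)) · Σ_k (x_{k,i} - mean_i) · (x_{k,j} - mean_j), divisor n-1 = 4:
  S[X_1,X_1] = ((1.4)·(1.4) + (-1.6)·(-1.6) + (0.4)·(0.4) + (-0.6)·(-0.6) + (0.4)·(0.4)) / 4 = 5.2/4 = 1.3
  S[X_1,X_2] = ((1.4)·(-0.2) + (-1.6)·(-1.2) + (0.4)·(2.8) + (-0.6)·(0.8) + (0.4)·(-2.2)) / 4 = 1.4/4 = 0.35
  S[X_2,X_2] = ((-0.2)·(-0.2) + (-1.2)·(-1.2) + (2.8)·(2.8) + (0.8)·(0.8) + (-2.2)·(-2.2)) / 4 = 14.8/4 = 3.7
  S = [[1.3, 0.35],
 [0.35, 3.7]].

Step 3 — invert S. det(S) = 1.3·3.7 - (0.35)² = 4.6875.
  S^{-1} = (1/det) · [[d, -b], [-b, a]] = [[0.7893, -0.0747],
 [-0.0747, 0.2773]].

Step 4 — quadratic form (x̄ - mu_0)^T · S^{-1} · (x̄ - mu_0):
  S^{-1} · (x̄ - mu_0) = (-1.344, 0.992),
  (x̄ - mu_0)^T · [...] = (-1.4)·(-1.344) + (3.2)·(0.992) = 5.056.

Step 5 — scale by n: T² = 5 · 5.056 = 25.28.

T² ≈ 25.28


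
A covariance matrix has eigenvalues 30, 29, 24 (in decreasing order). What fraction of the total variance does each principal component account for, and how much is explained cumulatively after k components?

Step 1 — total variance = trace(Sigma) = Σ λ_i = 30 + 29 + 24 = 83.

Step 2 — fraction explained by component i = λ_i / Σ λ:
  PC1: 30/83 = 0.3614
  PC2: 29/83 = 0.3494
  PC3: 24/83 = 0.2892

Step 3 — cumulative fraction after k components = (λ_1 + ... + λ_k) / Σ λ:
  k = 1: 30/83 = 0.3614
  k = 2: (30 + 29)/83 = 59/83 = 0.7108
  k = 3: (30 + 29 + 24)/83 = 83/83 = 1

Summary (fraction, with percent):

explained: PC1 0.3614 (36.14%), PC2 0.3494 (34.94%), PC3 0.2892 (28.92%);  cumulative: 0.3614, 0.7108, 1


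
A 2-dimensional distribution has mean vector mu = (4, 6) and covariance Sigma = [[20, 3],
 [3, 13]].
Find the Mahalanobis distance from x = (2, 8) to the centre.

Step 1 — centre the observation: (x - mu) = (-2, 2).

Step 2 — invert Sigma. det(Sigma) = 20·13 - (3)² = 251.
  Sigma^{-1} = (1/det) · [[d, -b], [-b, a]] = [[0.0518, -0.012],
 [-0.012, 0.0797]].

Step 3 — form the quadratic (x - mu)^T · Sigma^{-1} · (x - mu):
  Sigma^{-1} · (x - mu) = (-0.1275, 0.1833).
  (x - mu)^T · [Sigma^{-1} · (x - mu)] = (-2)·(-0.1275) + (2)·(0.1833) = 0.6215.

Step 4 — take square root: d = √(0.6215) ≈ 0.7884.

d(x, mu) = √(0.6215) ≈ 0.7884
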